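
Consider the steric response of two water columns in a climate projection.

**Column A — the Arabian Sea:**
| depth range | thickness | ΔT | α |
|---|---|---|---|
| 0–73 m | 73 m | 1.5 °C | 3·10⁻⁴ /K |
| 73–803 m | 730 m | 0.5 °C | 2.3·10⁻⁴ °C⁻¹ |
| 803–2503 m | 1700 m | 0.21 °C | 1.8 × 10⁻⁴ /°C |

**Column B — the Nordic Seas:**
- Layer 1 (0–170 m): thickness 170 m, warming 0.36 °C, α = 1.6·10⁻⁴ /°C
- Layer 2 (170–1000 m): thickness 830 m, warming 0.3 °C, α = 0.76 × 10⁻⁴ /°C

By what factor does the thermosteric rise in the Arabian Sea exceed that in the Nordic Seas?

6.31

A 0–73 m: 3×10⁻⁴ × 1.5 × 73 = 0.03285 m
A 73–803 m: 0.5 × 2.3×10⁻⁴ × 730 = 0.08395 m
A 1.8×10⁻⁴ × 1700 × 0.21 = 0.06426 m
A total: 0.18106 m
B 1.6×10⁻⁴ × 170 × 0.36 = 0.009792 m
B 170–1000 m: 830 × 0.76×10⁻⁴ × 0.3 = 0.018924 m
B total: 0.028716 m
Ratio: 0.18106 / 0.028716 ≈ 6.305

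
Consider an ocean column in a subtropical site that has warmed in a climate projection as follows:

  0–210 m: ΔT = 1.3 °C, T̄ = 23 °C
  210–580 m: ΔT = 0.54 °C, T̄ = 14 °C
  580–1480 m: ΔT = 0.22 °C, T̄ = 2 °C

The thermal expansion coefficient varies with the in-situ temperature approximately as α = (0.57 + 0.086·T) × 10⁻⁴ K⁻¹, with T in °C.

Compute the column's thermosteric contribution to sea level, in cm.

Layer 1: α = (0.57 + 0.086×23)×10⁻⁴ = 2.548×10⁻⁴ K⁻¹
Layer 2: α = (0.57 + 0.086×14)×10⁻⁴ = 1.774×10⁻⁴ K⁻¹
Layer 3: α = (0.57 + 0.086×2)×10⁻⁴ = 0.742×10⁻⁴ K⁻¹
Layer 1: 1.3 × 2.548×10⁻⁴ × 210 = 0.0695604 m
Layer 2: 1.774×10⁻⁴ × 370 × 0.54 = 0.03544452 m
580–1480 m: 900 × 0.742×10⁻⁴ × 0.22 = 0.0146916 m
Δh = 0.0695604 + 0.03544452 + 0.0146916 = 0.11969652 m ≈ 12 cm

about 12 cm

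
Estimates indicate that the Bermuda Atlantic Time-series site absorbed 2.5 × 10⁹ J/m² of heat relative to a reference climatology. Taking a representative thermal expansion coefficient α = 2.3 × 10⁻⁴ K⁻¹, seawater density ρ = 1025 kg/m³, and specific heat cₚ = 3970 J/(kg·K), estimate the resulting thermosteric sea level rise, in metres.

0.141 m of thermosteric rise

Δh = αQ/(ρcₚ) = 2.3×10⁻⁴ × 2.5×10⁹ / (1025 × 3970) ≈ 0.14130 m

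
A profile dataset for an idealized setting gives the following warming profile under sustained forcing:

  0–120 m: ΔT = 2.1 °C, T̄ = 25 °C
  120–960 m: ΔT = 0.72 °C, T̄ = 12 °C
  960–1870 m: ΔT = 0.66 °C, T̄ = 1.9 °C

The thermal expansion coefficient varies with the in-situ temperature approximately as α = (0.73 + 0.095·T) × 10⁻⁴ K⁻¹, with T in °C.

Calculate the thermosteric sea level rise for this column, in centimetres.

Layer 1: α = (0.73 + 0.095×25)×10⁻⁴ = 3.105×10⁻⁴ K⁻¹
Layer 2: α = (0.73 + 0.095×12)×10⁻⁴ = 1.87×10⁻⁴ K⁻¹
Layer 3: α = (0.73 + 0.095×1.9)×10⁻⁴ = 0.9105×10⁻⁴ K⁻¹
Layer 1: 2.1 × 3.105×10⁻⁴ × 120 = 0.078246 m
Layer 2: 0.72 × 1.87×10⁻⁴ × 840 = 0.1130976 m
910 × 0.66 × 0.9105×10⁻⁴ = 0.05468463 m
Δh = 0.078246 + 0.1130976 + 0.05468463 = 0.24602823 m ≈ 24.6 cm

about 24.6 cm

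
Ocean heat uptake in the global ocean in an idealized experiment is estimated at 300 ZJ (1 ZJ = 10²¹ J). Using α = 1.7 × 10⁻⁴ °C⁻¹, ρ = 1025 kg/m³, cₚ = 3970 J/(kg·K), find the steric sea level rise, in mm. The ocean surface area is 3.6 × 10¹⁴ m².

Per unit area: Q = 300×10²¹ / (3.6×10¹⁴) ≈ 8.333×10⁸ J/m²
Δh = αQ/(ρcₚ) = 1.7×10⁻⁴ × 8.333×10⁸ / (1025 × 3970) ≈ 0.034813 m

about 34.8 mm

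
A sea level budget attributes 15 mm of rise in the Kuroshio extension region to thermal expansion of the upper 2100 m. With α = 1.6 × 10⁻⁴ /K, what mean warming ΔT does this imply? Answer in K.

ΔT = Δh/(αH) = 0.015 / (1.6×10⁻⁴ × 2100) ≈ 0.04464 K

0.045 K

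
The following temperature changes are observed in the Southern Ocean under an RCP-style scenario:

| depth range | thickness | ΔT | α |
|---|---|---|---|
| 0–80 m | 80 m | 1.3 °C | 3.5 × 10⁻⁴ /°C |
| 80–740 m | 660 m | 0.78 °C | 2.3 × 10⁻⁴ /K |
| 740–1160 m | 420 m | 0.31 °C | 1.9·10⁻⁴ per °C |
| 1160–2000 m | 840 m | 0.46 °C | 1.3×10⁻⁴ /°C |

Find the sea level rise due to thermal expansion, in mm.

230 mm of thermosteric rise

0–80 m: 1.3 × 80 × 3.5×10⁻⁴ = 0.03640 m
80–740 m: 660 × 2.3×10⁻⁴ × 0.78 = 0.118404 m
1.9×10⁻⁴ × 0.31 × 420 = 0.024738 m
Layer 4: 0.46 × 840 × 1.3×10⁻⁴ = 0.050232 m
Δh = 0.03640 + 0.118404 + 0.024738 + 0.050232 = 0.229774 m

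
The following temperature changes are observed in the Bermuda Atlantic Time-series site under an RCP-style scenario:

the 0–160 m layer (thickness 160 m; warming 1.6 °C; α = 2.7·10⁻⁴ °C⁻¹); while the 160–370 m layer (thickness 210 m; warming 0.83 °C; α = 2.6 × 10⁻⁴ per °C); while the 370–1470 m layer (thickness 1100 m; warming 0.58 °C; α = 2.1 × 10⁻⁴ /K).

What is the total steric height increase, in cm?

Δh = 24.8 cm

160 × 2.7×10⁻⁴ × 1.6 = 0.06912 m
Layer 2: 2.6×10⁻⁴ × 0.83 × 210 = 0.045318 m
Layer 3: 1100 × 0.58 × 2.1×10⁻⁴ = 0.13398 m
Δh = 0.06912 + 0.045318 + 0.13398 = 0.248418 m ≈ 24.8 cm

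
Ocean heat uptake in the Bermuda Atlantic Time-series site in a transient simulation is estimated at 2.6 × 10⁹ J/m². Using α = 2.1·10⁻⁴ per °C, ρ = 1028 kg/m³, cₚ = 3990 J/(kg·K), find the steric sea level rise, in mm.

133 mm of thermosteric rise

Δh = αQ/(ρcₚ) = 2.1×10⁻⁴ × 2.6×10⁹ / (1028 × 3990) ≈ 0.13311 m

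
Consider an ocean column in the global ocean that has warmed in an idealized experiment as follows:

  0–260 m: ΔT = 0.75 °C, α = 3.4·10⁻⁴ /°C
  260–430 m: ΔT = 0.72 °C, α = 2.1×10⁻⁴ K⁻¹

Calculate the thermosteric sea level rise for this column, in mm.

92.0 mm

0–260 m: 3.4×10⁻⁴ × 260 × 0.75 = 0.06630 m
170 × 2.1×10⁻⁴ × 0.72 = 0.025704 m
Δh = 0.06630 + 0.025704 = 0.092004 m ≈ 92.0 mm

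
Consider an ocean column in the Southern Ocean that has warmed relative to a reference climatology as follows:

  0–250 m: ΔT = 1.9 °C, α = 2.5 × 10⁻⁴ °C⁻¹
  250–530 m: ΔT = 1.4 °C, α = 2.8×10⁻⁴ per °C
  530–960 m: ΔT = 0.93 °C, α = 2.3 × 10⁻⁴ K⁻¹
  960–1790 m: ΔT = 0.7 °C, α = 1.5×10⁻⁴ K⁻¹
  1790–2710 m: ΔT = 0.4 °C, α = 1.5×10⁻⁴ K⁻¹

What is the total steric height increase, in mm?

Layer 1: 250 × 1.9 × 2.5×10⁻⁴ = 0.11875 m
Layer 2: 1.4 × 280 × 2.8×10⁻⁴ = 0.10976 m
0.93 × 2.3×10⁻⁴ × 430 = 0.091977 m
Layer 4: 830 × 0.7 × 1.5×10⁻⁴ = 0.08715 m
920 × 0.4 × 1.5×10⁻⁴ = 0.05520 m
Δh = 0.11875 + 0.10976 + 0.091977 + 0.08715 + 0.05520 = 0.462837 m ≈ 463 mm

about 463 mm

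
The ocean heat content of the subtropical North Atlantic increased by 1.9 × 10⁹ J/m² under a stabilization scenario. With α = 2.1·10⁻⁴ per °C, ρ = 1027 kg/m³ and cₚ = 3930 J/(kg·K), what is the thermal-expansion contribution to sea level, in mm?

Δh = αQ/(ρcₚ) = 2.1×10⁻⁴ × 1.9×10⁹ / (1027 × 3930) ≈ 0.098858 m

Δh = 98.9 mm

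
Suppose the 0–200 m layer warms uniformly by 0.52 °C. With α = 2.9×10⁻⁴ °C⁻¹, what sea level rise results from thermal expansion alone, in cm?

Δh = 3.0 cm

Δh = αΔT·H = 2.9×10⁻⁴ × 0.52 × 200 = 0.03016 m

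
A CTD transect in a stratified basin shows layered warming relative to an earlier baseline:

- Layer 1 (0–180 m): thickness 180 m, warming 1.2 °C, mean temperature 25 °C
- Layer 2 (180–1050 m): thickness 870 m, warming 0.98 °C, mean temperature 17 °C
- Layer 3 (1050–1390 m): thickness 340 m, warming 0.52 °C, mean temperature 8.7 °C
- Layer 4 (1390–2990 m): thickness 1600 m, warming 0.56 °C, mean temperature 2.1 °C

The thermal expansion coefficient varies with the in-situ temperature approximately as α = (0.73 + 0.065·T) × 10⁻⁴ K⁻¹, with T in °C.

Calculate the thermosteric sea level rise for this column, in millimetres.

310 mm of thermosteric rise

Layer 1: α = (0.73 + 0.065×25)×10⁻⁴ = 2.355×10⁻⁴ K⁻¹
Layer 2: α = (0.73 + 0.065×17)×10⁻⁴ = 1.835×10⁻⁴ K⁻¹
Layer 3: α = (0.73 + 0.065×8.7)×10⁻⁴ = 1.2955×10⁻⁴ K⁻¹
Layer 4: α = (0.73 + 0.065×2.1)×10⁻⁴ = 0.8665×10⁻⁴ K⁻¹
1.2 × 2.355×10⁻⁴ × 180 = 0.050868 m
Layer 2: 1.835×10⁻⁴ × 0.98 × 870 = 0.1564521 m
1050–1390 m: 1.2955×10⁻⁴ × 0.52 × 340 = 0.02290444 m
0.56 × 0.8665×10⁻⁴ × 1600 = 0.0776384 m
Δh = 0.050868 + 0.1564521 + 0.02290444 + 0.0776384 = 0.30786294 m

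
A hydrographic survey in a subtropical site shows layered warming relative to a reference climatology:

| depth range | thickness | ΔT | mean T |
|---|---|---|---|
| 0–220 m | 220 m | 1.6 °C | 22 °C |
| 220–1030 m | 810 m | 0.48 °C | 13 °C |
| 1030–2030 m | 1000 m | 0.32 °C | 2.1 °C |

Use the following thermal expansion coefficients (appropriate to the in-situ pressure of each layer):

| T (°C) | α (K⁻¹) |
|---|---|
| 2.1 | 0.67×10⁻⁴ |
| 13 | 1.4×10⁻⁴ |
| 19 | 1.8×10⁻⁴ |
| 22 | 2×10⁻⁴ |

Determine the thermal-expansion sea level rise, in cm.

Layer 1 at 22 °C → α = 2×10⁻⁴ K⁻¹
Layer 2 at 13 °C → α = 1.4×10⁻⁴ K⁻¹
Layer 3 at 2.1 °C → α = 0.67×10⁻⁴ K⁻¹
0–220 m: 1.6 × 220 × 2×10⁻⁴ = 0.07040 m
220–1030 m: 810 × 1.4×10⁻⁴ × 0.48 = 0.054432 m
1030–2030 m: 0.67×10⁻⁴ × 0.32 × 1000 = 0.02144 m
Δh = 0.07040 + 0.054432 + 0.02144 = 0.146272 m

Δh ≈ 15 cm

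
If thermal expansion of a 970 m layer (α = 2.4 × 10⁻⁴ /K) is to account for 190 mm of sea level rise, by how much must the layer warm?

0.816 °C

ΔT = Δh/(αH) = 0.19 / (2.4×10⁻⁴ × 970) ≈ 0.8162 °C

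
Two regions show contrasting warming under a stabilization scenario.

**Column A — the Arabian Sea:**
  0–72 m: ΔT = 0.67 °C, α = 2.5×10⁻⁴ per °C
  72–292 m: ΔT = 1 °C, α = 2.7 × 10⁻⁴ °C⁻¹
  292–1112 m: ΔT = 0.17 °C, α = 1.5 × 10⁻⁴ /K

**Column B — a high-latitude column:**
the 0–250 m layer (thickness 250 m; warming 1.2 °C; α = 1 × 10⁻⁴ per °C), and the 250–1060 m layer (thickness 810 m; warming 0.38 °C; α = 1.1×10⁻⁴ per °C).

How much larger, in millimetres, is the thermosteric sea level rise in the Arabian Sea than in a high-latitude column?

A 72 × 0.67 × 2.5×10⁻⁴ = 0.01206 m
A 72–292 m: 220 × 1 × 2.7×10⁻⁴ = 0.05940 m
A 1.5×10⁻⁴ × 0.17 × 820 = 0.02091 m
A total: 0.09237 m
B 0–250 m: 1×10⁻⁴ × 250 × 1.2 = 0.03000 m
B 250–1060 m: 1.1×10⁻⁴ × 810 × 0.38 = 0.033858 m
B total: 0.063858 m
Difference: 0.09237 − 0.063858 = 0.028512 m

29 mm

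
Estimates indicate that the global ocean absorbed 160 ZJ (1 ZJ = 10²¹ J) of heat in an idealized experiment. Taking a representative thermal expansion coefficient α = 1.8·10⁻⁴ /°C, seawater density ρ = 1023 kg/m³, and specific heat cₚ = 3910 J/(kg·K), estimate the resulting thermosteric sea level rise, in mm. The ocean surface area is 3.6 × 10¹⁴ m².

Δh = 20.0 mm

Per unit area: Q = 160×10²¹ / (3.6×10¹⁴) ≈ 4.444×10⁸ J/m²
Δh = αQ/(ρcₚ) = 1.8×10⁻⁴ × 4.444×10⁸ / (1023 × 3910) ≈ 0.019998 m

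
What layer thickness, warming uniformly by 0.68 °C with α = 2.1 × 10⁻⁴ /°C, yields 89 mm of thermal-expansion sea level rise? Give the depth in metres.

about 623 m

H = Δh/(αΔT) = 0.089 / (2.1×10⁻⁴ × 0.68) ≈ 623.2 m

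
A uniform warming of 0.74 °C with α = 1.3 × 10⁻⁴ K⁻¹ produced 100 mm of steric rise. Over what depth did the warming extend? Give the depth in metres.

H = Δh/(αΔT) = 0.1 / (1.3×10⁻⁴ × 0.74) ≈ 1040 m

H ≈ 1040 m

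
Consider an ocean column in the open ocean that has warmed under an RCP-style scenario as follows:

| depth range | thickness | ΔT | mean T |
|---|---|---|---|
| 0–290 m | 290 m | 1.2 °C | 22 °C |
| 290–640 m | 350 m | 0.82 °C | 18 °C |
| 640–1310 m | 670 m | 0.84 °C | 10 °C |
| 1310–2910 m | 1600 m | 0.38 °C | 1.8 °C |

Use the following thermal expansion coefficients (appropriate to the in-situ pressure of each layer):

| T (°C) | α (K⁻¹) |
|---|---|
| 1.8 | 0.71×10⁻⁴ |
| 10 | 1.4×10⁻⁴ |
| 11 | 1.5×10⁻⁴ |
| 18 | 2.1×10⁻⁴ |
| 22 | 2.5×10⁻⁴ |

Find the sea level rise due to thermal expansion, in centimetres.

26.9 cm of thermosteric rise

Layer 1 at 22 °C → α = 2.5×10⁻⁴ K⁻¹
Layer 2 at 18 °C → α = 2.1×10⁻⁴ K⁻¹
Layer 3 at 10 °C → α = 1.4×10⁻⁴ K⁻¹
Layer 4 at 1.8 °C → α = 0.71×10⁻⁴ K⁻¹
0–290 m: 290 × 2.5×10⁻⁴ × 1.2 = 0.08700 m
Layer 2: 0.82 × 2.1×10⁻⁴ × 350 = 0.06027 m
640–1310 m: 670 × 0.84 × 1.4×10⁻⁴ = 0.078792 m
Layer 4: 1600 × 0.38 × 0.71×10⁻⁴ = 0.043168 m
Δh = 0.08700 + 0.06027 + 0.078792 + 0.043168 = 0.26923 m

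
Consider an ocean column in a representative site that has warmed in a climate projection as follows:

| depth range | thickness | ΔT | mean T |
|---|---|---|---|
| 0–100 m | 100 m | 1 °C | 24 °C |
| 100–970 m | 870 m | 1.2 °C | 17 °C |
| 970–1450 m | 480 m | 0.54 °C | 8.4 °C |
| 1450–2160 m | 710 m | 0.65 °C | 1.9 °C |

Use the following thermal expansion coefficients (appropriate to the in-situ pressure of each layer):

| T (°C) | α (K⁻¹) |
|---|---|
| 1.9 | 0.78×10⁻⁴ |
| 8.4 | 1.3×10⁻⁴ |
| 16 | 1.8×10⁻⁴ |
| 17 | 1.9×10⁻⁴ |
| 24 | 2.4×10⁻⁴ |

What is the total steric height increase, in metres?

Layer 1 at 24 °C → α = 2.4×10⁻⁴ K⁻¹
Layer 2 at 17 °C → α = 1.9×10⁻⁴ K⁻¹
Layer 3 at 8.4 °C → α = 1.3×10⁻⁴ K⁻¹
Layer 4 at 1.9 °C → α = 0.78×10⁻⁴ K⁻¹
0–100 m: 2.4×10⁻⁴ × 1 × 100 = 0.02400 m
870 × 1.9×10⁻⁴ × 1.2 = 0.19836 m
Layer 3: 0.54 × 480 × 1.3×10⁻⁴ = 0.033696 m
Layer 4: 710 × 0.78×10⁻⁴ × 0.65 = 0.035997 m
Δh = 0.02400 + 0.19836 + 0.033696 + 0.035997 = 0.292053 m

Δh = 0.29 m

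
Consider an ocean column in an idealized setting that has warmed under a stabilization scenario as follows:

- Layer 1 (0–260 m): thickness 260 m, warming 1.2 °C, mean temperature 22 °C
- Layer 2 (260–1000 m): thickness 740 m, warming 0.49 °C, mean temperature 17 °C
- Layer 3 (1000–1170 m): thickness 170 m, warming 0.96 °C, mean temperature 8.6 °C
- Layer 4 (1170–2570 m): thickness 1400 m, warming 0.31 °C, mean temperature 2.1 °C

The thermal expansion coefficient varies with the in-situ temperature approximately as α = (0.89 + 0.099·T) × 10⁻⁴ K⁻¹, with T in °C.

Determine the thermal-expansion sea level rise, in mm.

Layer 1: α = (0.89 + 0.099×22)×10⁻⁴ = 3.068×10⁻⁴ K⁻¹
Layer 2: α = (0.89 + 0.099×17)×10⁻⁴ = 2.573×10⁻⁴ K⁻¹
Layer 3: α = (0.89 + 0.099×8.6)×10⁻⁴ = 1.7414×10⁻⁴ K⁻¹
Layer 4: α = (0.89 + 0.099×2.1)×10⁻⁴ = 1.0979×10⁻⁴ K⁻¹
1.2 × 260 × 3.068×10⁻⁴ = 0.0957216 m
Layer 2: 0.49 × 740 × 2.573×10⁻⁴ = 0.09329698 m
Layer 3: 170 × 1.7414×10⁻⁴ × 0.96 = 0.028419648 m
Layer 4: 1400 × 1.0979×10⁻⁴ × 0.31 = 0.04764886 m
Δh = 0.0957216 + 0.09329698 + 0.028419648 + 0.04764886 = 0.265087088 m

Δh ≈ 265 mm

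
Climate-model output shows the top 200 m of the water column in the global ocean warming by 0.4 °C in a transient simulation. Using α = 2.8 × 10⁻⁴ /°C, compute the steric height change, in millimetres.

Δh = αΔT·H = 2.8×10⁻⁴ × 0.4 × 200 = 0.02240 m

Δh = 22.4 mm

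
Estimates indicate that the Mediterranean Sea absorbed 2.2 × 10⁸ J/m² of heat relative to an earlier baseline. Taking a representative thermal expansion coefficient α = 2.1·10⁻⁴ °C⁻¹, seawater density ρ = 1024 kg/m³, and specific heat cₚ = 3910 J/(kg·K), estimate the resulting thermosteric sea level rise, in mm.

Δh = αQ/(ρcₚ) = 2.1×10⁻⁴ × 2.2×10⁸ / (1024 × 3910) ≈ 0.011539 m

11.5 mm of thermosteric rise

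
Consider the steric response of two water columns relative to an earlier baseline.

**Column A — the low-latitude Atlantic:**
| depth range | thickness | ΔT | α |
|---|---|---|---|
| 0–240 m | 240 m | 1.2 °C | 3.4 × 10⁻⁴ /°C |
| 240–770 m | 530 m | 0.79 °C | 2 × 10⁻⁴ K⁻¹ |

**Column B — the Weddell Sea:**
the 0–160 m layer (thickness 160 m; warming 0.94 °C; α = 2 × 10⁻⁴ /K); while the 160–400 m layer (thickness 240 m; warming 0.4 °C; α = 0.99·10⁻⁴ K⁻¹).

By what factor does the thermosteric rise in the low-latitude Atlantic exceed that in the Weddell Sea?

A Layer 1: 240 × 1.2 × 3.4×10⁻⁴ = 0.09792 m
A 2×10⁻⁴ × 0.79 × 530 = 0.08374 m
A total: 0.18166 m
B 0–160 m: 2×10⁻⁴ × 160 × 0.94 = 0.03008 m
B Layer 2: 240 × 0.99×10⁻⁴ × 0.4 = 0.009504 m
B total: 0.039584 m
Ratio: 0.18166 / 0.039584 ≈ 4.589

a factor of 4.59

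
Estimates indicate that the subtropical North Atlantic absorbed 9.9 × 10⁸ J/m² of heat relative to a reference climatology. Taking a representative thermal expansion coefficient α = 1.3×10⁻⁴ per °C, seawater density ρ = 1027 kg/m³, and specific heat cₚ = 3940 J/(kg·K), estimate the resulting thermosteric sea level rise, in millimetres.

31.8 mm of thermosteric rise

Δh = αQ/(ρcₚ) = 1.3×10⁻⁴ × 9.9×10⁸ / (1027 × 3940) ≈ 0.031806 m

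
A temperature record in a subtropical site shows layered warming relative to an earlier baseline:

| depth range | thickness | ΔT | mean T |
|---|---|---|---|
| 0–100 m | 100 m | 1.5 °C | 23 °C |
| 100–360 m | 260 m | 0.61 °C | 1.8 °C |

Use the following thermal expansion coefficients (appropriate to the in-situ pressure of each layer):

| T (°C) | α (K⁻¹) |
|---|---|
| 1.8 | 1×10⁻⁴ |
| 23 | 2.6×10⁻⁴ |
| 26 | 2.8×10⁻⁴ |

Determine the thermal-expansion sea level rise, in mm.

54.9 mm of thermosteric rise

Layer 1 at 23 °C → α = 2.6×10⁻⁴ K⁻¹
Layer 2 at 1.8 °C → α = 1×10⁻⁴ K⁻¹
0–100 m: 100 × 1.5 × 2.6×10⁻⁴ = 0.03900 m
100–360 m: 1×10⁻⁴ × 260 × 0.61 = 0.01586 m
Δh = 0.03900 + 0.01586 = 0.05486 m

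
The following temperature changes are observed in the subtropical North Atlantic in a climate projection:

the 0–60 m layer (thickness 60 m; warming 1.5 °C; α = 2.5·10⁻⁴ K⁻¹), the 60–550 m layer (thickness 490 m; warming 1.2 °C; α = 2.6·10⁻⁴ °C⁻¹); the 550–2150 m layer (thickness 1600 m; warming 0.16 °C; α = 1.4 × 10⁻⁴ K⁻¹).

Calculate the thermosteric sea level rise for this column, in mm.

0–60 m: 60 × 1.5 × 2.5×10⁻⁴ = 0.02250 m
Layer 2: 2.6×10⁻⁴ × 490 × 1.2 = 0.15288 m
Layer 3: 1.4×10⁻⁴ × 0.16 × 1600 = 0.03584 m
Δh = 0.02250 + 0.15288 + 0.03584 = 0.21122 m

211 mm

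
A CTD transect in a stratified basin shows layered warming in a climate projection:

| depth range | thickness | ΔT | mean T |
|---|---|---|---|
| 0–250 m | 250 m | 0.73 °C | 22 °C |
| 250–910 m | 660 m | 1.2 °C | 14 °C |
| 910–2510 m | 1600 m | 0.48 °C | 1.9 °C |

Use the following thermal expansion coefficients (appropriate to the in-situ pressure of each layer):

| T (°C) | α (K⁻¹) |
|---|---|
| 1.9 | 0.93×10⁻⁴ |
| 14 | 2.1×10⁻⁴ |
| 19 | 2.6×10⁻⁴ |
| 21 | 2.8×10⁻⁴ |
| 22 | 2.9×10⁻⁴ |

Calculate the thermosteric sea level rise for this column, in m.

Layer 1 at 22 °C → α = 2.9×10⁻⁴ K⁻¹
Layer 2 at 14 °C → α = 2.1×10⁻⁴ K⁻¹
Layer 3 at 1.9 °C → α = 0.93×10⁻⁴ K⁻¹
0–250 m: 250 × 0.73 × 2.9×10⁻⁴ = 0.052925 m
1.2 × 660 × 2.1×10⁻⁴ = 0.16632 m
910–2510 m: 1600 × 0.93×10⁻⁴ × 0.48 = 0.071424 m
Δh = 0.052925 + 0.16632 + 0.071424 = 0.290669 m ≈ 0.291 m

0.291 m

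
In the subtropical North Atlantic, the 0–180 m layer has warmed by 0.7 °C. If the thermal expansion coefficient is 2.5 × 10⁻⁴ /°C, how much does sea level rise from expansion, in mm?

32 mm

Δh = αΔT·H = 2.5×10⁻⁴ × 0.7 × 180 = 0.03150 m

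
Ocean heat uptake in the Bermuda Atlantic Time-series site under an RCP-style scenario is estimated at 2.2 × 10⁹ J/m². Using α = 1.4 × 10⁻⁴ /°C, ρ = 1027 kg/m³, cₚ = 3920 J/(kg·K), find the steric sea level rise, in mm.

Δh = αQ/(ρcₚ) = 1.4×10⁻⁴ × 2.2×10⁹ / (1027 × 3920) ≈ 0.076506 m

Δh = 76.5 mm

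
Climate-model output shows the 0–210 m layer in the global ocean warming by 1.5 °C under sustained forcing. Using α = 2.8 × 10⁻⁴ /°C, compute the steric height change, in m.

Δh = αΔT·H = 2.8×10⁻⁴ × 1.5 × 210 = 0.08820 m

Δh = 0.088 m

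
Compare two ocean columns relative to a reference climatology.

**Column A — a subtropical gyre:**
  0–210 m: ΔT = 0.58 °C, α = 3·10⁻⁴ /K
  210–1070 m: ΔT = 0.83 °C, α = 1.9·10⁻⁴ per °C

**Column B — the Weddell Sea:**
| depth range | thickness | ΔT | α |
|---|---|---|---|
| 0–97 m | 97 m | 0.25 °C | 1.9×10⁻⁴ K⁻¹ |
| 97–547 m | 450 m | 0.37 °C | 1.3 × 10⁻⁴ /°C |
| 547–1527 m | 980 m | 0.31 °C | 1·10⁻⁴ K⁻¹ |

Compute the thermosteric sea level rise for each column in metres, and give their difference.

A: 0.17 m; B: 0.057 m; difference 0.12 m

A 3×10⁻⁴ × 210 × 0.58 = 0.03654 m
A Layer 2: 860 × 0.83 × 1.9×10⁻⁴ = 0.135622 m
A total: 0.172162 m
B Layer 1: 1.9×10⁻⁴ × 97 × 0.25 = 0.0046075 m
B 450 × 0.37 × 1.3×10⁻⁴ = 0.021645 m
B 547–1527 m: 1×10⁻⁴ × 0.31 × 980 = 0.03038 m
B total: 0.0566325 m
Difference: 0.172162 − 0.0566325 = 0.1155295 m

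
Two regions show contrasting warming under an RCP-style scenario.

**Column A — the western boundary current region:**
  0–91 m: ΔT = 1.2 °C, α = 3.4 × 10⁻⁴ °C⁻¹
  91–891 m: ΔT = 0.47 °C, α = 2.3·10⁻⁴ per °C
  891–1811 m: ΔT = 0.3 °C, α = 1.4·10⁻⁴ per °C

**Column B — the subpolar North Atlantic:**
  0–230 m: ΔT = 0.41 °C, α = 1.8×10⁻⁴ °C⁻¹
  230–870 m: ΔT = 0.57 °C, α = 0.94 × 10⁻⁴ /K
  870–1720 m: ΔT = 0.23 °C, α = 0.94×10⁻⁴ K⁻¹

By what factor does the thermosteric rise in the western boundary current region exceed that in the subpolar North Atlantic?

A Layer 1: 1.2 × 3.4×10⁻⁴ × 91 = 0.037128 m
A 800 × 2.3×10⁻⁴ × 0.47 = 0.08648 m
A Layer 3: 1.4×10⁻⁴ × 0.3 × 920 = 0.03864 m
A total: 0.162248 m
B 1.8×10⁻⁴ × 0.41 × 230 = 0.016974 m
B Layer 2: 640 × 0.94×10⁻⁴ × 0.57 = 0.0342912 m
B 870–1720 m: 850 × 0.23 × 0.94×10⁻⁴ = 0.018377 m
B total: 0.0696422 m
Ratio: 0.162248 / 0.0696422 ≈ 2.330

≈ 2.33×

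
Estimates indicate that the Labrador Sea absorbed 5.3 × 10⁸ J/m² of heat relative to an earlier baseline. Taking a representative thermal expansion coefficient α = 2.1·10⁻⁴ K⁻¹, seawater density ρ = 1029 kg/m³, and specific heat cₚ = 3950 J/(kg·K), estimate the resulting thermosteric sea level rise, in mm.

Δh = αQ/(ρcₚ) = 2.1×10⁻⁴ × 5.3×10⁸ / (1029 × 3950) ≈ 0.027383 m

27 mm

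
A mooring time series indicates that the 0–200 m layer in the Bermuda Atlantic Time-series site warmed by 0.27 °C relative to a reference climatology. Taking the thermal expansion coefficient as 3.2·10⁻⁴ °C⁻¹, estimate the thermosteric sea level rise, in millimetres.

Δh ≈ 17.3 mm

Δh = αΔT·H = 3.2×10⁻⁴ × 0.27 × 200 = 0.01728 m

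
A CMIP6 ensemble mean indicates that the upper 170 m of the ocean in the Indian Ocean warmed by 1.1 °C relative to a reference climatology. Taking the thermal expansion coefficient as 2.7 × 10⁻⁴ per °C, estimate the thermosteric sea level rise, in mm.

Δh = αΔT·H = 2.7×10⁻⁴ × 1.1 × 170 = 0.05049 m

50.5 mm of thermosteric rise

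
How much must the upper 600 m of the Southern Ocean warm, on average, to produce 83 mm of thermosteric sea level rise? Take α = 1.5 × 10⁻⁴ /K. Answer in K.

ΔT = Δh/(αH) = 0.083 / (1.5×10⁻⁴ × 600) ≈ 0.9222 K

0.92 K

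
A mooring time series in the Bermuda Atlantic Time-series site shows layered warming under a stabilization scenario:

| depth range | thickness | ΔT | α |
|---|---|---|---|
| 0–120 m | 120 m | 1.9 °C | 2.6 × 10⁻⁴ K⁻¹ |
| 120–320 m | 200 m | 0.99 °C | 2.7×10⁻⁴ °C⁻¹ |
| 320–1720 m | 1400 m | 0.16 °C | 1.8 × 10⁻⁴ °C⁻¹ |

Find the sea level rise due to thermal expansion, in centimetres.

15.3 cm of thermosteric rise

Layer 1: 1.9 × 2.6×10⁻⁴ × 120 = 0.05928 m
Layer 2: 2.7×10⁻⁴ × 0.99 × 200 = 0.05346 m
Layer 3: 1.8×10⁻⁴ × 0.16 × 1400 = 0.04032 m
Δh = 0.05928 + 0.05346 + 0.04032 = 0.15306 m ≈ 15.3 cm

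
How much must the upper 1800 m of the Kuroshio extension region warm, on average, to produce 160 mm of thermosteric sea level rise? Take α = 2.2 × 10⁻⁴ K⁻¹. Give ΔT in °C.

about 0.404 °C

ΔT = Δh/(αH) = 0.16 / (2.2×10⁻⁴ × 1800) ≈ 0.4040 °C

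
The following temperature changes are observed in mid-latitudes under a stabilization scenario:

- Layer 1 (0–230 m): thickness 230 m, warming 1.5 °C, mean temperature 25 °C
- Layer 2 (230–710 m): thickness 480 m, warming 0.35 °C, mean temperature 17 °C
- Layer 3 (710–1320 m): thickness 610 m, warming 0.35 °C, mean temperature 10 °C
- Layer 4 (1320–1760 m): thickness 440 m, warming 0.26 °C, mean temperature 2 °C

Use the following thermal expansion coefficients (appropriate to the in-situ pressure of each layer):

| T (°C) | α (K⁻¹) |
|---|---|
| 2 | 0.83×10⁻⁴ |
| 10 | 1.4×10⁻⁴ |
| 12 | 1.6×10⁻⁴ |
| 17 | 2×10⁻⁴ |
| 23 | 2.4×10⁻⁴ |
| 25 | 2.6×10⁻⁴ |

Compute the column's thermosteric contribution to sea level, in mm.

Δh = 163 mm

Layer 1 at 25 °C → α = 2.6×10⁻⁴ K⁻¹
Layer 2 at 17 °C → α = 2×10⁻⁴ K⁻¹
Layer 3 at 10 °C → α = 1.4×10⁻⁴ K⁻¹
Layer 4 at 2 °C → α = 0.83×10⁻⁴ K⁻¹
Layer 1: 1.5 × 2.6×10⁻⁴ × 230 = 0.08970 m
Layer 2: 2×10⁻⁴ × 0.35 × 480 = 0.03360 m
0.35 × 610 × 1.4×10⁻⁴ = 0.02989 m
1320–1760 m: 440 × 0.83×10⁻⁴ × 0.26 = 0.0094952 m
Δh = 0.08970 + 0.03360 + 0.02989 + 0.0094952 = 0.1626852 m ≈ 163 mm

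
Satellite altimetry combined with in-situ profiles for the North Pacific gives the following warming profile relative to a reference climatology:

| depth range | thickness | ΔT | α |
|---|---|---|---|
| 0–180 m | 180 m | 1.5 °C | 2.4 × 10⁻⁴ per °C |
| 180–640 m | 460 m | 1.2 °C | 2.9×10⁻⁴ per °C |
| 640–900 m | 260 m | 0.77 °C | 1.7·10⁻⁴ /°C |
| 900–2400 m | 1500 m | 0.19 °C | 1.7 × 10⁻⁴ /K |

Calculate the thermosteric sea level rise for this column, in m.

0.307 m

180 × 1.5 × 2.4×10⁻⁴ = 0.06480 m
180–640 m: 460 × 2.9×10⁻⁴ × 1.2 = 0.16008 m
0.77 × 1.7×10⁻⁴ × 260 = 0.034034 m
Layer 4: 1500 × 0.19 × 1.7×10⁻⁴ = 0.04845 m
Δh = 0.06480 + 0.16008 + 0.034034 + 0.04845 = 0.307364 m ≈ 0.307 m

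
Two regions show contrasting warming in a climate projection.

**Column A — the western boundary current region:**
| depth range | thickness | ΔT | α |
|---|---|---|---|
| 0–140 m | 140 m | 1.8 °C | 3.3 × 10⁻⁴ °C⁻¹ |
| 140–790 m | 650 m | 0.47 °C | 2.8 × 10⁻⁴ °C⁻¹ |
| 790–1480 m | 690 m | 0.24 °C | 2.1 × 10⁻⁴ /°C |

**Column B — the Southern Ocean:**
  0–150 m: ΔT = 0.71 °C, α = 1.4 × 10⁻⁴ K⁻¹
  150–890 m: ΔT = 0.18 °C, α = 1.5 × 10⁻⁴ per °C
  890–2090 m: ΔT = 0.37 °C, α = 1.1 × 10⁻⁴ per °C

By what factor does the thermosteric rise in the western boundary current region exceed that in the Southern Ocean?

2.43

A Layer 1: 3.3×10⁻⁴ × 1.8 × 140 = 0.08316 m
A Layer 2: 2.8×10⁻⁴ × 650 × 0.47 = 0.08554 m
A 790–1480 m: 2.1×10⁻⁴ × 0.24 × 690 = 0.034776 m
A total: 0.203476 m
B 0–150 m: 1.4×10⁻⁴ × 0.71 × 150 = 0.01491 m
B 150–890 m: 740 × 0.18 × 1.5×10⁻⁴ = 0.01998 m
B 890–2090 m: 1200 × 1.1×10⁻⁴ × 0.37 = 0.04884 m
B total: 0.08373 m
Ratio: 0.203476 / 0.08373 ≈ 2.430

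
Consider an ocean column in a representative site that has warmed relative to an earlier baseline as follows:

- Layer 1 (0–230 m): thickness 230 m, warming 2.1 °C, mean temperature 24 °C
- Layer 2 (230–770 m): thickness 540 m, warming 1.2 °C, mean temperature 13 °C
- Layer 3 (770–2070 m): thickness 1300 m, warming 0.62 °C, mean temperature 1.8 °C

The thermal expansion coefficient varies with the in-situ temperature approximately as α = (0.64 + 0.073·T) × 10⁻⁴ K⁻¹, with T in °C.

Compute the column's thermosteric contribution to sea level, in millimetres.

Layer 1: α = (0.64 + 0.073×24)×10⁻⁴ = 2.392×10⁻⁴ K⁻¹
Layer 2: α = (0.64 + 0.073×13)×10⁻⁴ = 1.589×10⁻⁴ K⁻¹
Layer 3: α = (0.64 + 0.073×1.8)×10⁻⁴ = 0.7714×10⁻⁴ K⁻¹
0–230 m: 2.1 × 2.392×10⁻⁴ × 230 = 0.1155336 m
230–770 m: 540 × 1.589×10⁻⁴ × 1.2 = 0.1029672 m
0.62 × 1300 × 0.7714×10⁻⁴ = 0.06217484 m
Δh = 0.1155336 + 0.1029672 + 0.06217484 = 0.28067564 m

about 281 mm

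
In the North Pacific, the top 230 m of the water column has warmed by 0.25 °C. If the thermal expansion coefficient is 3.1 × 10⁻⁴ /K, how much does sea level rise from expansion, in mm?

Δh = αΔT·H = 3.1×10⁻⁴ × 0.25 × 230 = 0.017825 m

17.8 mm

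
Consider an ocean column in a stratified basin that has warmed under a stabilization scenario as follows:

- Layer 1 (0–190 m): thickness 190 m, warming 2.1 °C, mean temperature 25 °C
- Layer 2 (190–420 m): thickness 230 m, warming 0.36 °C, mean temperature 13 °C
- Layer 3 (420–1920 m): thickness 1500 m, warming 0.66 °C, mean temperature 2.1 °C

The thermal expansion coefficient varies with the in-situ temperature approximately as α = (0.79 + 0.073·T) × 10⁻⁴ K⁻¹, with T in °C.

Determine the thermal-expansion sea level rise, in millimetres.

210 mm of thermosteric rise

Layer 1: α = (0.79 + 0.073×25)×10⁻⁴ = 2.615×10⁻⁴ K⁻¹
Layer 2: α = (0.79 + 0.073×13)×10⁻⁴ = 1.739×10⁻⁴ K⁻¹
Layer 3: α = (0.79 + 0.073×2.1)×10⁻⁴ = 0.9433×10⁻⁴ K⁻¹
190 × 2.615×10⁻⁴ × 2.1 = 0.1043385 m
0.36 × 230 × 1.739×10⁻⁴ = 0.01439892 m
1500 × 0.9433×10⁻⁴ × 0.66 = 0.0933867 m
Δh = 0.1043385 + 0.01439892 + 0.0933867 = 0.21212412 m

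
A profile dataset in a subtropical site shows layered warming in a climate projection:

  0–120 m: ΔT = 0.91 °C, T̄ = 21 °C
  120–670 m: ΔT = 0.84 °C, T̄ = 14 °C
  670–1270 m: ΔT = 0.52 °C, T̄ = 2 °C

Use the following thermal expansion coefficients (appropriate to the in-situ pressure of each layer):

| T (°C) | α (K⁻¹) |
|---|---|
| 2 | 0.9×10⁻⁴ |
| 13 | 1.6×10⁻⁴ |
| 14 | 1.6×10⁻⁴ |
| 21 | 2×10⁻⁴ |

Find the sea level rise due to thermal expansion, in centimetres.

Layer 1 at 21 °C → α = 2×10⁻⁴ K⁻¹
Layer 2 at 14 °C → α = 1.6×10⁻⁴ K⁻¹
Layer 3 at 2 °C → α = 0.9×10⁻⁴ K⁻¹
2×10⁻⁴ × 0.91 × 120 = 0.02184 m
Layer 2: 0.84 × 550 × 1.6×10⁻⁴ = 0.07392 m
670–1270 m: 0.9×10⁻⁴ × 600 × 0.52 = 0.02808 m
Δh = 0.02184 + 0.07392 + 0.02808 = 0.12384 m ≈ 12.4 cm

Δh ≈ 12.4 cm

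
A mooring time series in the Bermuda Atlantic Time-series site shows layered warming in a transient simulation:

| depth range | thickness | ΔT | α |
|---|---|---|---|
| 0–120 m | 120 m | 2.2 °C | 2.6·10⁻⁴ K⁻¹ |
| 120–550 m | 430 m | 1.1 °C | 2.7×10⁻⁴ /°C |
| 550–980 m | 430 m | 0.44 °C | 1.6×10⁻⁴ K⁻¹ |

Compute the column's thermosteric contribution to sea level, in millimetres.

227 mm of thermosteric rise

2.2 × 2.6×10⁻⁴ × 120 = 0.06864 m
Layer 2: 1.1 × 430 × 2.7×10⁻⁴ = 0.12771 m
430 × 1.6×10⁻⁴ × 0.44 = 0.030272 m
Δh = 0.06864 + 0.12771 + 0.030272 = 0.226622 m ≈ 227 mm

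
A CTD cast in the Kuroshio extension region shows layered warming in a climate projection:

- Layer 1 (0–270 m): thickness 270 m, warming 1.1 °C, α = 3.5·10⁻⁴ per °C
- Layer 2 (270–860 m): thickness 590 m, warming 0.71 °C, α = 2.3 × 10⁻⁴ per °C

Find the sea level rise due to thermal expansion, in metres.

about 0.200 m

0–270 m: 270 × 3.5×10⁻⁴ × 1.1 = 0.10395 m
Layer 2: 0.71 × 2.3×10⁻⁴ × 590 = 0.096347 m
Δh = 0.10395 + 0.096347 = 0.200297 m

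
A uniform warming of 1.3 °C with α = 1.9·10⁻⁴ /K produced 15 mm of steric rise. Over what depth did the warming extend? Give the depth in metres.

about 60.7 m

H = Δh/(αΔT) = 0.015 / (1.9×10⁻⁴ × 1.3) ≈ 60.73 m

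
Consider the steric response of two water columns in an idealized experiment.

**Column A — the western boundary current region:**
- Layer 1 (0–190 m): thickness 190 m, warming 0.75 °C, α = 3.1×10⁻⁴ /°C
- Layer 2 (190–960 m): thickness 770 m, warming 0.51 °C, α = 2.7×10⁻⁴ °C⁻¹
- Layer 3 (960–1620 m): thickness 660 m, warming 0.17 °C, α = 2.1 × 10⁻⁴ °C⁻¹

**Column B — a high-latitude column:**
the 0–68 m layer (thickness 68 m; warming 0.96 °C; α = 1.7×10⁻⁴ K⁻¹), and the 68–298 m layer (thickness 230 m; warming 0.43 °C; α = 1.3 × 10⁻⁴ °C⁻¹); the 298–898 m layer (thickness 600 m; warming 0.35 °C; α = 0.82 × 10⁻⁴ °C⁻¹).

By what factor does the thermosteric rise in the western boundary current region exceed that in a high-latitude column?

A Layer 1: 190 × 3.1×10⁻⁴ × 0.75 = 0.044175 m
A 770 × 0.51 × 2.7×10⁻⁴ = 0.106029 m
A Layer 3: 2.1×10⁻⁴ × 660 × 0.17 = 0.023562 m
A total: 0.173766 m
B 0–68 m: 0.96 × 68 × 1.7×10⁻⁴ = 0.0110976 m
B 68–298 m: 0.43 × 230 × 1.3×10⁻⁴ = 0.012857 m
B 600 × 0.35 × 0.82×10⁻⁴ = 0.01722 m
B total: 0.0411746 m
Ratio: 0.173766 / 0.0411746 ≈ 4.220

a factor of 4.2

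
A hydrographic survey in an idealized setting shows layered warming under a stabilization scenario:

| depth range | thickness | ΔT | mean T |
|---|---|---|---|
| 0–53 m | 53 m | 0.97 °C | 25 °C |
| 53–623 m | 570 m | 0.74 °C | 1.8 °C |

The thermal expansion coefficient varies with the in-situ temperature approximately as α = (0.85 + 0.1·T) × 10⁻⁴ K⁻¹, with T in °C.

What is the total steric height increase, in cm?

Layer 1: α = (0.85 + 0.1×25)×10⁻⁴ = 3.35×10⁻⁴ K⁻¹
Layer 2: α = (0.85 + 0.1×1.8)×10⁻⁴ = 1.03×10⁻⁴ K⁻¹
53 × 0.97 × 3.35×10⁻⁴ = 0.01722235 m
570 × 0.74 × 1.03×10⁻⁴ = 0.0434454 m
Δh = 0.01722235 + 0.0434454 = 0.06066775 m

about 6.1 cm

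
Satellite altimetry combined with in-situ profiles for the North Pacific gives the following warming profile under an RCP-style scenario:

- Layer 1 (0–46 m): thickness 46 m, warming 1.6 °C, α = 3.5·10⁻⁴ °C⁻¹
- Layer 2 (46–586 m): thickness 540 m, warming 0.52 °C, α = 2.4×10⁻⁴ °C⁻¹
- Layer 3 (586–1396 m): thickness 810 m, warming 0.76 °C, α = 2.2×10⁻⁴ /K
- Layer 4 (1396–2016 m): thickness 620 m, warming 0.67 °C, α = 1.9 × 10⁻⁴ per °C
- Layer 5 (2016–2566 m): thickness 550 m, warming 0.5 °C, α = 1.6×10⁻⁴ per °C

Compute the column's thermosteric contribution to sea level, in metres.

1.6 × 3.5×10⁻⁴ × 46 = 0.02576 m
0.52 × 540 × 2.4×10⁻⁴ = 0.067392 m
0.76 × 810 × 2.2×10⁻⁴ = 0.135432 m
Layer 4: 1.9×10⁻⁴ × 0.67 × 620 = 0.078926 m
Layer 5: 0.5 × 1.6×10⁻⁴ × 550 = 0.04400 m
Δh = 0.02576 + 0.067392 + 0.135432 + 0.078926 + 0.04400 = 0.35151 m ≈ 0.352 m

about 0.352 m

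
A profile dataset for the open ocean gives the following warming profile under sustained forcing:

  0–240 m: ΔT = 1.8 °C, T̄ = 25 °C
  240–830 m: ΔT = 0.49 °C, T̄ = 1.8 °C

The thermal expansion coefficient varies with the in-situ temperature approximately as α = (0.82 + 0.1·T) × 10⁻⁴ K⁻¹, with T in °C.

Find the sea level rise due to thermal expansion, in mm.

Layer 1: α = (0.82 + 0.1×25)×10⁻⁴ = 3.32×10⁻⁴ K⁻¹
Layer 2: α = (0.82 + 0.1×1.8)×10⁻⁴ = 1×10⁻⁴ K⁻¹
1.8 × 240 × 3.32×10⁻⁴ = 0.143424 m
240–830 m: 590 × 0.49 × 1×10⁻⁴ = 0.02891 m
Δh = 0.143424 + 0.02891 = 0.172334 m

Δh = 170 mm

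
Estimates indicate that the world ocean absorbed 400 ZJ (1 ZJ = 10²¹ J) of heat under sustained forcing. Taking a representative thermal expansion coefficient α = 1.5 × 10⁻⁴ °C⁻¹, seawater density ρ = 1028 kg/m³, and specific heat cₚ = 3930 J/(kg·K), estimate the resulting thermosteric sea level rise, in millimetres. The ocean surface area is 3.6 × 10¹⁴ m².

Δh ≈ 41 mm

Per unit area: Q = 400×10²¹ / (3.6×10¹⁴) ≈ 1.111×10⁹ J/m²
Δh = αQ/(ρcₚ) = 1.5×10⁻⁴ × 1.111×10⁹ / (1028 × 3930) ≈ 0.04125 m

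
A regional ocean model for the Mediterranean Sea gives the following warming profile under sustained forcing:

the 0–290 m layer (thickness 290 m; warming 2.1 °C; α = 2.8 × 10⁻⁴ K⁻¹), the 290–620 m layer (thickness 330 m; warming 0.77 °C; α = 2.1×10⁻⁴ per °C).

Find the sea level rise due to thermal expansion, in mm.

Δh = 224 mm

Layer 1: 290 × 2.1 × 2.8×10⁻⁴ = 0.17052 m
290–620 m: 0.77 × 330 × 2.1×10⁻⁴ = 0.053361 m
Δh = 0.17052 + 0.053361 = 0.223881 m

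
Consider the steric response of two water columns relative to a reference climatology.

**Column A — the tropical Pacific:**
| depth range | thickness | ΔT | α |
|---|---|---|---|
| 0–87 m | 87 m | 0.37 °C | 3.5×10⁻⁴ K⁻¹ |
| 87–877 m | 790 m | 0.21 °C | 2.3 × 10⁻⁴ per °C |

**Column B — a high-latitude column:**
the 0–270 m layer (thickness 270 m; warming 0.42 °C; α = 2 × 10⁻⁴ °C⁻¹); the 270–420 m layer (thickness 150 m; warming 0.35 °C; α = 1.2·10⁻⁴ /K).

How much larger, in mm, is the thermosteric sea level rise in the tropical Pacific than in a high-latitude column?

Δh_A − Δh_B ≈ 20 mm

A 87 × 0.37 × 3.5×10⁻⁴ = 0.0112665 m
A Layer 2: 2.3×10⁻⁴ × 0.21 × 790 = 0.038157 m
A total: 0.0494235 m
B Layer 1: 2×10⁻⁴ × 0.42 × 270 = 0.02268 m
B 0.35 × 1.2×10⁻⁴ × 150 = 0.00630 m
B total: 0.02898 m
Difference: 0.0494235 − 0.02898 = 0.0204435 m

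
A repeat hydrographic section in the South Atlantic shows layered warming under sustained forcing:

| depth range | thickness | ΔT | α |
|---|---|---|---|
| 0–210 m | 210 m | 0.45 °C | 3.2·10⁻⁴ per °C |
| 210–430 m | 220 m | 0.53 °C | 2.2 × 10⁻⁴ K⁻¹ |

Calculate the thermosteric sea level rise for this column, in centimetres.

0–210 m: 0.45 × 210 × 3.2×10⁻⁴ = 0.03024 m
210–430 m: 2.2×10⁻⁴ × 0.53 × 220 = 0.025652 m
Δh = 0.03024 + 0.025652 = 0.055892 m

5.59 cm of thermosteric rise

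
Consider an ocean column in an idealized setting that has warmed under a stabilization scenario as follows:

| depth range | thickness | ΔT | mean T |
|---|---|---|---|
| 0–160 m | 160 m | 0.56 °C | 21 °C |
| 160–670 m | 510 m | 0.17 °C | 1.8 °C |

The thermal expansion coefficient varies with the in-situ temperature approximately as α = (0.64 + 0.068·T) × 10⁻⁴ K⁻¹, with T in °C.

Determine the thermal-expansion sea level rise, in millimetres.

25.1 mm of thermosteric rise

Layer 1: α = (0.64 + 0.068×21)×10⁻⁴ = 2.068×10⁻⁴ K⁻¹
Layer 2: α = (0.64 + 0.068×1.8)×10⁻⁴ = 0.7624×10⁻⁴ K⁻¹
0–160 m: 0.56 × 2.068×10⁻⁴ × 160 = 0.01852928 m
160–670 m: 0.17 × 0.7624×10⁻⁴ × 510 = 0.006610008 m
Δh = 0.01852928 + 0.006610008 = 0.025139288 m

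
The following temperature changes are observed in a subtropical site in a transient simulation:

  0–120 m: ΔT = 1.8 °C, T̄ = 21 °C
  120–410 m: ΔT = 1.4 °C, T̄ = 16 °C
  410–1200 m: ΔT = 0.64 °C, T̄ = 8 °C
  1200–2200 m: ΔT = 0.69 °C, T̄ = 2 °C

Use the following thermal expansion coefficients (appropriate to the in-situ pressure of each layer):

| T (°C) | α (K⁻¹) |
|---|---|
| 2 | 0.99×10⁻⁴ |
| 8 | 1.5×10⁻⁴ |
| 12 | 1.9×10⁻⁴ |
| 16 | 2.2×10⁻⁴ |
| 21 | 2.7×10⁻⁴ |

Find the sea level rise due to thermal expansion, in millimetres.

Layer 1 at 21 °C → α = 2.7×10⁻⁴ K⁻¹
Layer 2 at 16 °C → α = 2.2×10⁻⁴ K⁻¹
Layer 3 at 8 °C → α = 1.5×10⁻⁴ K⁻¹
Layer 4 at 2 °C → α = 0.99×10⁻⁴ K⁻¹
120 × 2.7×10⁻⁴ × 1.8 = 0.05832 m
290 × 2.2×10⁻⁴ × 1.4 = 0.08932 m
410–1200 m: 0.64 × 790 × 1.5×10⁻⁴ = 0.07584 m
1200–2200 m: 0.99×10⁻⁴ × 1000 × 0.69 = 0.06831 m
Δh = 0.05832 + 0.08932 + 0.07584 + 0.06831 = 0.29179 m

Δh = 290 mm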